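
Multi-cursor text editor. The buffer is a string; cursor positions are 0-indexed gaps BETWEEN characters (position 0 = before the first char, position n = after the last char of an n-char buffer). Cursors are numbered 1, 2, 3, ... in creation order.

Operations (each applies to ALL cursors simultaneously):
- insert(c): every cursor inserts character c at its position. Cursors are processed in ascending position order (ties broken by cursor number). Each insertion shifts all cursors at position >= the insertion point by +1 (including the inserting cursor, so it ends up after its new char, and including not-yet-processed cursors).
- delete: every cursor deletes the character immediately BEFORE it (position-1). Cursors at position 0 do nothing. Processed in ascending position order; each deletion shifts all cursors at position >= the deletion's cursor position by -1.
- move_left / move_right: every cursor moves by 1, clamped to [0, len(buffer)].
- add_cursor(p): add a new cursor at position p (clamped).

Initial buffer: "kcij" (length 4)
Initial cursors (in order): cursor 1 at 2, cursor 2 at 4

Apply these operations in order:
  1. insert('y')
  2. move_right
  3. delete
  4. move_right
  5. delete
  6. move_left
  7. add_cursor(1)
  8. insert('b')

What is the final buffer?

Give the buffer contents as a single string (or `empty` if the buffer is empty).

Answer: kbbbc

Derivation:
After op 1 (insert('y')): buffer="kcyijy" (len 6), cursors c1@3 c2@6, authorship ..1..2
After op 2 (move_right): buffer="kcyijy" (len 6), cursors c1@4 c2@6, authorship ..1..2
After op 3 (delete): buffer="kcyj" (len 4), cursors c1@3 c2@4, authorship ..1.
After op 4 (move_right): buffer="kcyj" (len 4), cursors c1@4 c2@4, authorship ..1.
After op 5 (delete): buffer="kc" (len 2), cursors c1@2 c2@2, authorship ..
After op 6 (move_left): buffer="kc" (len 2), cursors c1@1 c2@1, authorship ..
After op 7 (add_cursor(1)): buffer="kc" (len 2), cursors c1@1 c2@1 c3@1, authorship ..
After op 8 (insert('b')): buffer="kbbbc" (len 5), cursors c1@4 c2@4 c3@4, authorship .123.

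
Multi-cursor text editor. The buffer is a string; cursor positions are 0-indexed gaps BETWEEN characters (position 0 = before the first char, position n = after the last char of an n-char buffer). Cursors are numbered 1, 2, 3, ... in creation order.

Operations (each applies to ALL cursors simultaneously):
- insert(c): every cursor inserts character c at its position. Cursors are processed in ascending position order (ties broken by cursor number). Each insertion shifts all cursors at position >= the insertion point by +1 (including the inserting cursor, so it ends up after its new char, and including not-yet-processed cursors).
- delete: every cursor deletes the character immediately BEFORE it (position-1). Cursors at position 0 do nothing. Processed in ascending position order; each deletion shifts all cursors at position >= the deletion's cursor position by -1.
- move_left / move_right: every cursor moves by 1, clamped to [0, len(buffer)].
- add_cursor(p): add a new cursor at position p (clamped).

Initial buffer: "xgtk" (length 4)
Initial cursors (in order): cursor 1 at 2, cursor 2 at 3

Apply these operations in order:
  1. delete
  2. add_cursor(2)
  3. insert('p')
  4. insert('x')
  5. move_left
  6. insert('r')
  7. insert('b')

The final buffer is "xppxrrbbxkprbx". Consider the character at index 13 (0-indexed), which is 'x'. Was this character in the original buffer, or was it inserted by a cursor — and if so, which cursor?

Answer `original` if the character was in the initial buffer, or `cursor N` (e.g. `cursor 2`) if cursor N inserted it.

Answer: cursor 3

Derivation:
After op 1 (delete): buffer="xk" (len 2), cursors c1@1 c2@1, authorship ..
After op 2 (add_cursor(2)): buffer="xk" (len 2), cursors c1@1 c2@1 c3@2, authorship ..
After op 3 (insert('p')): buffer="xppkp" (len 5), cursors c1@3 c2@3 c3@5, authorship .12.3
After op 4 (insert('x')): buffer="xppxxkpx" (len 8), cursors c1@5 c2@5 c3@8, authorship .1212.33
After op 5 (move_left): buffer="xppxxkpx" (len 8), cursors c1@4 c2@4 c3@7, authorship .1212.33
After op 6 (insert('r')): buffer="xppxrrxkprx" (len 11), cursors c1@6 c2@6 c3@10, authorship .121122.333
After op 7 (insert('b')): buffer="xppxrrbbxkprbx" (len 14), cursors c1@8 c2@8 c3@13, authorship .12112122.3333
Authorship (.=original, N=cursor N): . 1 2 1 1 2 1 2 2 . 3 3 3 3
Index 13: author = 3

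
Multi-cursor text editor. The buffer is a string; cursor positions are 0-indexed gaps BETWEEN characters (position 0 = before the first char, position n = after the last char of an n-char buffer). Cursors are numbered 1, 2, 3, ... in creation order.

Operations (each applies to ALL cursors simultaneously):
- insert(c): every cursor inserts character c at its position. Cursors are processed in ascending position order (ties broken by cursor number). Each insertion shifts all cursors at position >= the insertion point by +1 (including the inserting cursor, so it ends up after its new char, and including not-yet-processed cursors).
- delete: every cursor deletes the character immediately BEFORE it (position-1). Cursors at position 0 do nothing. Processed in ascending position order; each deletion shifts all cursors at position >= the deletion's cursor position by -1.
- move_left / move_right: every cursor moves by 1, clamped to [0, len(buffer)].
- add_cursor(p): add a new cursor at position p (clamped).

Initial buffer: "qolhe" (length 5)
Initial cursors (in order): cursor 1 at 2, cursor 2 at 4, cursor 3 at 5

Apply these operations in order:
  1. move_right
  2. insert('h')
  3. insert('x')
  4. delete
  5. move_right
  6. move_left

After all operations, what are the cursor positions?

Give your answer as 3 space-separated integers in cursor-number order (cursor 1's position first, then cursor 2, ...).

Answer: 4 7 7

Derivation:
After op 1 (move_right): buffer="qolhe" (len 5), cursors c1@3 c2@5 c3@5, authorship .....
After op 2 (insert('h')): buffer="qolhhehh" (len 8), cursors c1@4 c2@8 c3@8, authorship ...1..23
After op 3 (insert('x')): buffer="qolhxhehhxx" (len 11), cursors c1@5 c2@11 c3@11, authorship ...11..2323
After op 4 (delete): buffer="qolhhehh" (len 8), cursors c1@4 c2@8 c3@8, authorship ...1..23
After op 5 (move_right): buffer="qolhhehh" (len 8), cursors c1@5 c2@8 c3@8, authorship ...1..23
After op 6 (move_left): buffer="qolhhehh" (len 8), cursors c1@4 c2@7 c3@7, authorship ...1..23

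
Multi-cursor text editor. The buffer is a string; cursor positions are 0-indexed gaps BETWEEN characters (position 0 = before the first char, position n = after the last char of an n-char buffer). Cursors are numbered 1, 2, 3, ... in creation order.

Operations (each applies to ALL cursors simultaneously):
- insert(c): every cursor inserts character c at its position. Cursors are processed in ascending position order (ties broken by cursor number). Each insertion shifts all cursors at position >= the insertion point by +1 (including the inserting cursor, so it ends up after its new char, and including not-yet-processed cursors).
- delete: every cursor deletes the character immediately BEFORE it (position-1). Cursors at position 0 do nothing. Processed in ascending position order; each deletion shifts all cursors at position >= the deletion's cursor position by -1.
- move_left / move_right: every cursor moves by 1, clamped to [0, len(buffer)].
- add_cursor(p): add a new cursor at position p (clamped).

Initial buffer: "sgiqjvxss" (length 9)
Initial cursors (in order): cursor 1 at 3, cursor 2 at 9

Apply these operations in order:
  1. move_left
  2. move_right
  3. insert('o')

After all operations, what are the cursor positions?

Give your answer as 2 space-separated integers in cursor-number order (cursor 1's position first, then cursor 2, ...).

After op 1 (move_left): buffer="sgiqjvxss" (len 9), cursors c1@2 c2@8, authorship .........
After op 2 (move_right): buffer="sgiqjvxss" (len 9), cursors c1@3 c2@9, authorship .........
After op 3 (insert('o')): buffer="sgioqjvxsso" (len 11), cursors c1@4 c2@11, authorship ...1......2

Answer: 4 11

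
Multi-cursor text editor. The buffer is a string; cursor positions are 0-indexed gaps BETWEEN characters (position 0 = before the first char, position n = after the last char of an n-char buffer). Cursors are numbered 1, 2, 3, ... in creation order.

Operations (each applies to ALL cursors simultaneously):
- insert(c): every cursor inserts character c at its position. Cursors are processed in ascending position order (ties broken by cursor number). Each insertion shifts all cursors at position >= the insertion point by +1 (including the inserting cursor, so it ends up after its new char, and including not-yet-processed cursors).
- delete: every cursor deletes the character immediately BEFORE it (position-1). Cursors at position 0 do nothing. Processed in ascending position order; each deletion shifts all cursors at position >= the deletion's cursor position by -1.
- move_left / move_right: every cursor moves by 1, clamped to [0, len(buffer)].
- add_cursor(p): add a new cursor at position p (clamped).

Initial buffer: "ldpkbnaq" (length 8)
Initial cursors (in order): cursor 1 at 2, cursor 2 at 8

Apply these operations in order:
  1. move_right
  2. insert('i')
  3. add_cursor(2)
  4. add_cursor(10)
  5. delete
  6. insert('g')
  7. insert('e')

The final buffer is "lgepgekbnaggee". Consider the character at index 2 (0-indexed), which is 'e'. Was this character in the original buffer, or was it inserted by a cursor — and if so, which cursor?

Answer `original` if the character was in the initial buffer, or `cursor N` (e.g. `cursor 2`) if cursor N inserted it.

Answer: cursor 3

Derivation:
After op 1 (move_right): buffer="ldpkbnaq" (len 8), cursors c1@3 c2@8, authorship ........
After op 2 (insert('i')): buffer="ldpikbnaqi" (len 10), cursors c1@4 c2@10, authorship ...1.....2
After op 3 (add_cursor(2)): buffer="ldpikbnaqi" (len 10), cursors c3@2 c1@4 c2@10, authorship ...1.....2
After op 4 (add_cursor(10)): buffer="ldpikbnaqi" (len 10), cursors c3@2 c1@4 c2@10 c4@10, authorship ...1.....2
After op 5 (delete): buffer="lpkbna" (len 6), cursors c3@1 c1@2 c2@6 c4@6, authorship ......
After op 6 (insert('g')): buffer="lgpgkbnagg" (len 10), cursors c3@2 c1@4 c2@10 c4@10, authorship .3.1....24
After op 7 (insert('e')): buffer="lgepgekbnaggee" (len 14), cursors c3@3 c1@6 c2@14 c4@14, authorship .33.11....2424
Authorship (.=original, N=cursor N): . 3 3 . 1 1 . . . . 2 4 2 4
Index 2: author = 3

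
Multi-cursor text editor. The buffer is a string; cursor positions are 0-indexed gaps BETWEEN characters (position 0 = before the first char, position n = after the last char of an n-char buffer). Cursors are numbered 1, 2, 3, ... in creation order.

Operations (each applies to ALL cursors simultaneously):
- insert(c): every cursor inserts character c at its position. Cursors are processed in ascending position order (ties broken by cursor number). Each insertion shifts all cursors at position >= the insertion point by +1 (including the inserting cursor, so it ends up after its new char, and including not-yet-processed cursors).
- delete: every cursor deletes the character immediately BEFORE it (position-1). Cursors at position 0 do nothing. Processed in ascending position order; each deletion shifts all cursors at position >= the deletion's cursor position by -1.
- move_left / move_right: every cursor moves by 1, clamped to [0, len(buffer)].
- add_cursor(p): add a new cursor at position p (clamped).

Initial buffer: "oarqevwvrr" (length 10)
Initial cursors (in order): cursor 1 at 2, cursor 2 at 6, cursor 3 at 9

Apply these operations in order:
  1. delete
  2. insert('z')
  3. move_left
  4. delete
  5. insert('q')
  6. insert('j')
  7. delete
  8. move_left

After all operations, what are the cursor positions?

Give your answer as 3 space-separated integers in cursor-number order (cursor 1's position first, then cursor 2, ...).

After op 1 (delete): buffer="orqewvr" (len 7), cursors c1@1 c2@4 c3@6, authorship .......
After op 2 (insert('z')): buffer="ozrqezwvzr" (len 10), cursors c1@2 c2@6 c3@9, authorship .1...2..3.
After op 3 (move_left): buffer="ozrqezwvzr" (len 10), cursors c1@1 c2@5 c3@8, authorship .1...2..3.
After op 4 (delete): buffer="zrqzwzr" (len 7), cursors c1@0 c2@3 c3@5, authorship 1..2.3.
After op 5 (insert('q')): buffer="qzrqqzwqzr" (len 10), cursors c1@1 c2@5 c3@8, authorship 11..22.33.
After op 6 (insert('j')): buffer="qjzrqqjzwqjzr" (len 13), cursors c1@2 c2@7 c3@11, authorship 111..222.333.
After op 7 (delete): buffer="qzrqqzwqzr" (len 10), cursors c1@1 c2@5 c3@8, authorship 11..22.33.
After op 8 (move_left): buffer="qzrqqzwqzr" (len 10), cursors c1@0 c2@4 c3@7, authorship 11..22.33.

Answer: 0 4 7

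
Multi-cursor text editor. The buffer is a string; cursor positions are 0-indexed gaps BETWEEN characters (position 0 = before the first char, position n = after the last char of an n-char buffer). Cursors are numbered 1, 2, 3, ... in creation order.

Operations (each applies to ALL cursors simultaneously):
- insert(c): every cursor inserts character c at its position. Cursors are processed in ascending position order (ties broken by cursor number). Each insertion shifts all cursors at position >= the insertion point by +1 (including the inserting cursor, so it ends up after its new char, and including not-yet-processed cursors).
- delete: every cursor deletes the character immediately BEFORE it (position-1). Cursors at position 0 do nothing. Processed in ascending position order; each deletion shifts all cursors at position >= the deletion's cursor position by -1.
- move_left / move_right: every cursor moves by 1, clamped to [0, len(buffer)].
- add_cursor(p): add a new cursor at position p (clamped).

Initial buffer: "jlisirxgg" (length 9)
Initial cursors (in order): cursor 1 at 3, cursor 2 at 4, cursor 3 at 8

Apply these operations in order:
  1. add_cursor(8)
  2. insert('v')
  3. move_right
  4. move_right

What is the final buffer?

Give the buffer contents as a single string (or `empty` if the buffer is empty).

After op 1 (add_cursor(8)): buffer="jlisirxgg" (len 9), cursors c1@3 c2@4 c3@8 c4@8, authorship .........
After op 2 (insert('v')): buffer="jlivsvirxgvvg" (len 13), cursors c1@4 c2@6 c3@12 c4@12, authorship ...1.2....34.
After op 3 (move_right): buffer="jlivsvirxgvvg" (len 13), cursors c1@5 c2@7 c3@13 c4@13, authorship ...1.2....34.
After op 4 (move_right): buffer="jlivsvirxgvvg" (len 13), cursors c1@6 c2@8 c3@13 c4@13, authorship ...1.2....34.

Answer: jlivsvirxgvvg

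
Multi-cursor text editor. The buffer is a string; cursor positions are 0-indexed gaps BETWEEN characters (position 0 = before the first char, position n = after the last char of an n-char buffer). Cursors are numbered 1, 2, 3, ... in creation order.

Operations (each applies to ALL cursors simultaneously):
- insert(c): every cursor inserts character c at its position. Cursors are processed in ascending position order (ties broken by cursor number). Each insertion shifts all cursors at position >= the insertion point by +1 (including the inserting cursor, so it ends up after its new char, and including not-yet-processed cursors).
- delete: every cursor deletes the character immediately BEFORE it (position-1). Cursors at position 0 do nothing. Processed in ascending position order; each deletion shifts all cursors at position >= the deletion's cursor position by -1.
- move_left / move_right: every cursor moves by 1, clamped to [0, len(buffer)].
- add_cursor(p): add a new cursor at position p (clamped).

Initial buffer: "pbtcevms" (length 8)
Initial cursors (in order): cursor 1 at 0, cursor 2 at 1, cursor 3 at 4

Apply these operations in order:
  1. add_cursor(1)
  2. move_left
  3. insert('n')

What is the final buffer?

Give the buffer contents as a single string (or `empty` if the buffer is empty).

Answer: nnnpbtncevms

Derivation:
After op 1 (add_cursor(1)): buffer="pbtcevms" (len 8), cursors c1@0 c2@1 c4@1 c3@4, authorship ........
After op 2 (move_left): buffer="pbtcevms" (len 8), cursors c1@0 c2@0 c4@0 c3@3, authorship ........
After op 3 (insert('n')): buffer="nnnpbtncevms" (len 12), cursors c1@3 c2@3 c4@3 c3@7, authorship 124...3.....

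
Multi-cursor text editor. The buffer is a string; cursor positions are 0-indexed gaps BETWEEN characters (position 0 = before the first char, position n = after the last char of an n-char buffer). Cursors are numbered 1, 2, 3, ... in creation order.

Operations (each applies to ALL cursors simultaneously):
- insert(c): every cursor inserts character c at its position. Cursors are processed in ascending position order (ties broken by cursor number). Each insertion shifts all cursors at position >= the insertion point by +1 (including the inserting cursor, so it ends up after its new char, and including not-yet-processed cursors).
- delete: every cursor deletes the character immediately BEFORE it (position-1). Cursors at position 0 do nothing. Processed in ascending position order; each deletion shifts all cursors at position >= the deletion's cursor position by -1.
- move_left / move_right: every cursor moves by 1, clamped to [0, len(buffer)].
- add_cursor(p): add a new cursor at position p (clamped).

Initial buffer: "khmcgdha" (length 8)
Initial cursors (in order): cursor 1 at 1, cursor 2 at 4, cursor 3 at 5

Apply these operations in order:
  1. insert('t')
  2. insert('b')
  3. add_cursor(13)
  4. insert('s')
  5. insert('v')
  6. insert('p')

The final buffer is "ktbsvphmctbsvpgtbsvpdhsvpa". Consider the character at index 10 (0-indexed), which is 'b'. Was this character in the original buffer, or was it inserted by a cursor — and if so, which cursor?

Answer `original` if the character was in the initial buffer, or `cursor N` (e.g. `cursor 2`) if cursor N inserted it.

After op 1 (insert('t')): buffer="kthmctgtdha" (len 11), cursors c1@2 c2@6 c3@8, authorship .1...2.3...
After op 2 (insert('b')): buffer="ktbhmctbgtbdha" (len 14), cursors c1@3 c2@8 c3@11, authorship .11...22.33...
After op 3 (add_cursor(13)): buffer="ktbhmctbgtbdha" (len 14), cursors c1@3 c2@8 c3@11 c4@13, authorship .11...22.33...
After op 4 (insert('s')): buffer="ktbshmctbsgtbsdhsa" (len 18), cursors c1@4 c2@10 c3@14 c4@17, authorship .111...222.333..4.
After op 5 (insert('v')): buffer="ktbsvhmctbsvgtbsvdhsva" (len 22), cursors c1@5 c2@12 c3@17 c4@21, authorship .1111...2222.3333..44.
After op 6 (insert('p')): buffer="ktbsvphmctbsvpgtbsvpdhsvpa" (len 26), cursors c1@6 c2@14 c3@20 c4@25, authorship .11111...22222.33333..444.
Authorship (.=original, N=cursor N): . 1 1 1 1 1 . . . 2 2 2 2 2 . 3 3 3 3 3 . . 4 4 4 .
Index 10: author = 2

Answer: cursor 2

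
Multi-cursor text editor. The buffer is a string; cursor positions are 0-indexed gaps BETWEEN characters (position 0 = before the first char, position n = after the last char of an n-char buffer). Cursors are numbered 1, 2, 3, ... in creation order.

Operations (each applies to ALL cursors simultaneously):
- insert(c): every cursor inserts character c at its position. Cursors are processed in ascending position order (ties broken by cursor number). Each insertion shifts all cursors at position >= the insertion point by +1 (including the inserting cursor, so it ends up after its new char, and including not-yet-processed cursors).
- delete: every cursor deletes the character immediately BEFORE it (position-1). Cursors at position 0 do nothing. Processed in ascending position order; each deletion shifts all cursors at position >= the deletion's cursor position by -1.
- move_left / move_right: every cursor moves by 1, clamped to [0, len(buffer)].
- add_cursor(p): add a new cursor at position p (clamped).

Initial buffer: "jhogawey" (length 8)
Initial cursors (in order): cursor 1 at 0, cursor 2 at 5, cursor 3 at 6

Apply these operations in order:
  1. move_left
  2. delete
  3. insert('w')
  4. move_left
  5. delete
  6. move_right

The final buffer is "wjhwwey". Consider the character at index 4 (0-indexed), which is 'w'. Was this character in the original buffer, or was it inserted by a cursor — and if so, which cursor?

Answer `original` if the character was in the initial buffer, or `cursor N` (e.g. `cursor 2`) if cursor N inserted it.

After op 1 (move_left): buffer="jhogawey" (len 8), cursors c1@0 c2@4 c3@5, authorship ........
After op 2 (delete): buffer="jhowey" (len 6), cursors c1@0 c2@3 c3@3, authorship ......
After op 3 (insert('w')): buffer="wjhowwwey" (len 9), cursors c1@1 c2@6 c3@6, authorship 1...23...
After op 4 (move_left): buffer="wjhowwwey" (len 9), cursors c1@0 c2@5 c3@5, authorship 1...23...
After op 5 (delete): buffer="wjhwwey" (len 7), cursors c1@0 c2@3 c3@3, authorship 1..3...
After op 6 (move_right): buffer="wjhwwey" (len 7), cursors c1@1 c2@4 c3@4, authorship 1..3...
Authorship (.=original, N=cursor N): 1 . . 3 . . .
Index 4: author = original

Answer: original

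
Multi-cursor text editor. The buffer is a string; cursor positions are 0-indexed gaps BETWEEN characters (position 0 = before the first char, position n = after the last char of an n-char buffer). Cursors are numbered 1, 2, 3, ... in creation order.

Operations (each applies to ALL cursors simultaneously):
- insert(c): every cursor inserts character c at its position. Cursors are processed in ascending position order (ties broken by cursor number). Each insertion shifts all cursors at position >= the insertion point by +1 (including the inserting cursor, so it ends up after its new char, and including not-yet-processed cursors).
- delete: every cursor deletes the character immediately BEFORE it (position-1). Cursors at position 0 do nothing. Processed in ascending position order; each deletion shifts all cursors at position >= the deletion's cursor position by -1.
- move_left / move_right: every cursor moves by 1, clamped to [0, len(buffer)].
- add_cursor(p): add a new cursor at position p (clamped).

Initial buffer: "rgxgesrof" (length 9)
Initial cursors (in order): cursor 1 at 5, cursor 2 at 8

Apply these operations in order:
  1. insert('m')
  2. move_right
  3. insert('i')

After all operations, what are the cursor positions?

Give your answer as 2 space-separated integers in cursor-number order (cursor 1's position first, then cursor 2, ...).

After op 1 (insert('m')): buffer="rgxgemsromf" (len 11), cursors c1@6 c2@10, authorship .....1...2.
After op 2 (move_right): buffer="rgxgemsromf" (len 11), cursors c1@7 c2@11, authorship .....1...2.
After op 3 (insert('i')): buffer="rgxgemsiromfi" (len 13), cursors c1@8 c2@13, authorship .....1.1..2.2

Answer: 8 13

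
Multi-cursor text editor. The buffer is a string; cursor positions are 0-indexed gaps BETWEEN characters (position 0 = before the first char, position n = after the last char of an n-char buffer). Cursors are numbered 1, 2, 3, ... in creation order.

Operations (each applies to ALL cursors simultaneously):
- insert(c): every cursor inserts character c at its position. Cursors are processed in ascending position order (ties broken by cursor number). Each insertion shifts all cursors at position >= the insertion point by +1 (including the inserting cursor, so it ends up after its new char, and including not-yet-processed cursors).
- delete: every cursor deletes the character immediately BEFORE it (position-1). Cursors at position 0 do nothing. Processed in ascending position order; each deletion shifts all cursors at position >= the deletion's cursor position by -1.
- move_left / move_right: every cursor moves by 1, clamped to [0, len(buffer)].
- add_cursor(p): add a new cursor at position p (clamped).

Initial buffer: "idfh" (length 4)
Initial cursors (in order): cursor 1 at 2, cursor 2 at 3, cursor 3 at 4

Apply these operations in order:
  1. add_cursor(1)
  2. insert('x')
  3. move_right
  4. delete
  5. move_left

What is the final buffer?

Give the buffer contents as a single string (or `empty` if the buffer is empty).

Answer: ixxx

Derivation:
After op 1 (add_cursor(1)): buffer="idfh" (len 4), cursors c4@1 c1@2 c2@3 c3@4, authorship ....
After op 2 (insert('x')): buffer="ixdxfxhx" (len 8), cursors c4@2 c1@4 c2@6 c3@8, authorship .4.1.2.3
After op 3 (move_right): buffer="ixdxfxhx" (len 8), cursors c4@3 c1@5 c2@7 c3@8, authorship .4.1.2.3
After op 4 (delete): buffer="ixxx" (len 4), cursors c4@2 c1@3 c2@4 c3@4, authorship .412
After op 5 (move_left): buffer="ixxx" (len 4), cursors c4@1 c1@2 c2@3 c3@3, authorship .412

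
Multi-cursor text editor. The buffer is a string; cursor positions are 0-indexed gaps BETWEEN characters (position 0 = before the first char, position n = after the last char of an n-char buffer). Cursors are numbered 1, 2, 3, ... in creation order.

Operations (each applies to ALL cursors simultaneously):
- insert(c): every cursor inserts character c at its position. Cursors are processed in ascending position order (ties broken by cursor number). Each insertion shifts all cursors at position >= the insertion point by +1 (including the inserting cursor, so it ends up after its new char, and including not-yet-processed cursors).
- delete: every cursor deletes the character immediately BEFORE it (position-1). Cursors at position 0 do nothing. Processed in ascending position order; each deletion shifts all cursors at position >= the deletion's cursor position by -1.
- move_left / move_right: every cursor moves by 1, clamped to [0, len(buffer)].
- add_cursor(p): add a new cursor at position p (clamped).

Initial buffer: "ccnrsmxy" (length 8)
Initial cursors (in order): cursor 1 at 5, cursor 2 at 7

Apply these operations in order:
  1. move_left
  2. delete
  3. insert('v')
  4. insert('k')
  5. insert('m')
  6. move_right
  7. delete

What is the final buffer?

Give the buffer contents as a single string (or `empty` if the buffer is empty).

Answer: ccnvkmvkmy

Derivation:
After op 1 (move_left): buffer="ccnrsmxy" (len 8), cursors c1@4 c2@6, authorship ........
After op 2 (delete): buffer="ccnsxy" (len 6), cursors c1@3 c2@4, authorship ......
After op 3 (insert('v')): buffer="ccnvsvxy" (len 8), cursors c1@4 c2@6, authorship ...1.2..
After op 4 (insert('k')): buffer="ccnvksvkxy" (len 10), cursors c1@5 c2@8, authorship ...11.22..
After op 5 (insert('m')): buffer="ccnvkmsvkmxy" (len 12), cursors c1@6 c2@10, authorship ...111.222..
After op 6 (move_right): buffer="ccnvkmsvkmxy" (len 12), cursors c1@7 c2@11, authorship ...111.222..
After op 7 (delete): buffer="ccnvkmvkmy" (len 10), cursors c1@6 c2@9, authorship ...111222.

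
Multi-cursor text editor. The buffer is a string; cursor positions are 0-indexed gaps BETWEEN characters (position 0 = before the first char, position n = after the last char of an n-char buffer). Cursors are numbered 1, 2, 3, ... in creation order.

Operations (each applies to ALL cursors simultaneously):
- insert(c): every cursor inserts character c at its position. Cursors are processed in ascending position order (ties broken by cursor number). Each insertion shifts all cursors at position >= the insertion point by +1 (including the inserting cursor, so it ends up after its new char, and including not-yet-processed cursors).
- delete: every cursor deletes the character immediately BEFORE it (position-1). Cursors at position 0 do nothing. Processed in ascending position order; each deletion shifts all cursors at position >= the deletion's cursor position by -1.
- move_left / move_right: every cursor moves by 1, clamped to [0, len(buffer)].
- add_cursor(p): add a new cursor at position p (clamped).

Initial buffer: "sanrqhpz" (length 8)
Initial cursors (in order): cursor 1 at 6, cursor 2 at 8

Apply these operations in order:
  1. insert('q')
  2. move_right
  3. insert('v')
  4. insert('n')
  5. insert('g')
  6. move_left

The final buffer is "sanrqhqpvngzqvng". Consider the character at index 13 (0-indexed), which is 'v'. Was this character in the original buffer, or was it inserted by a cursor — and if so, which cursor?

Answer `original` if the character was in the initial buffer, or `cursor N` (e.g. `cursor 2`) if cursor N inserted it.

Answer: cursor 2

Derivation:
After op 1 (insert('q')): buffer="sanrqhqpzq" (len 10), cursors c1@7 c2@10, authorship ......1..2
After op 2 (move_right): buffer="sanrqhqpzq" (len 10), cursors c1@8 c2@10, authorship ......1..2
After op 3 (insert('v')): buffer="sanrqhqpvzqv" (len 12), cursors c1@9 c2@12, authorship ......1.1.22
After op 4 (insert('n')): buffer="sanrqhqpvnzqvn" (len 14), cursors c1@10 c2@14, authorship ......1.11.222
After op 5 (insert('g')): buffer="sanrqhqpvngzqvng" (len 16), cursors c1@11 c2@16, authorship ......1.111.2222
After op 6 (move_left): buffer="sanrqhqpvngzqvng" (len 16), cursors c1@10 c2@15, authorship ......1.111.2222
Authorship (.=original, N=cursor N): . . . . . . 1 . 1 1 1 . 2 2 2 2
Index 13: author = 2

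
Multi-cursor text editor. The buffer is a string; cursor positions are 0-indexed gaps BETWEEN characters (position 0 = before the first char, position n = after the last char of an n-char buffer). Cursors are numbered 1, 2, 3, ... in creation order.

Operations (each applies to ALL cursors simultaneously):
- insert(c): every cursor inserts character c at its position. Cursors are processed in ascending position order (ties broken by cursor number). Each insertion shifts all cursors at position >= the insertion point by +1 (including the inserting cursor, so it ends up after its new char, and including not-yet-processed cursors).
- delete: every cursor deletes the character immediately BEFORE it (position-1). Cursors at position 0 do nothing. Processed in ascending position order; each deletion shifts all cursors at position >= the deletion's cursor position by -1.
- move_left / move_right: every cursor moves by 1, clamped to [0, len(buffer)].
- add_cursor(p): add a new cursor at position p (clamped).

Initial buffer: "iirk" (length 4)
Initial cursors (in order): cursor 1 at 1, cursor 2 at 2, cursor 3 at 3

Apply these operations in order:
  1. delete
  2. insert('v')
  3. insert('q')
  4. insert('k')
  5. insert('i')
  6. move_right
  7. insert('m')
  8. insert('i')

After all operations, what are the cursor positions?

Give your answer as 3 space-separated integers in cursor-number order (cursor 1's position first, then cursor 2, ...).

Answer: 19 19 19

Derivation:
After op 1 (delete): buffer="k" (len 1), cursors c1@0 c2@0 c3@0, authorship .
After op 2 (insert('v')): buffer="vvvk" (len 4), cursors c1@3 c2@3 c3@3, authorship 123.
After op 3 (insert('q')): buffer="vvvqqqk" (len 7), cursors c1@6 c2@6 c3@6, authorship 123123.
After op 4 (insert('k')): buffer="vvvqqqkkkk" (len 10), cursors c1@9 c2@9 c3@9, authorship 123123123.
After op 5 (insert('i')): buffer="vvvqqqkkkiiik" (len 13), cursors c1@12 c2@12 c3@12, authorship 123123123123.
After op 6 (move_right): buffer="vvvqqqkkkiiik" (len 13), cursors c1@13 c2@13 c3@13, authorship 123123123123.
After op 7 (insert('m')): buffer="vvvqqqkkkiiikmmm" (len 16), cursors c1@16 c2@16 c3@16, authorship 123123123123.123
After op 8 (insert('i')): buffer="vvvqqqkkkiiikmmmiii" (len 19), cursors c1@19 c2@19 c3@19, authorship 123123123123.123123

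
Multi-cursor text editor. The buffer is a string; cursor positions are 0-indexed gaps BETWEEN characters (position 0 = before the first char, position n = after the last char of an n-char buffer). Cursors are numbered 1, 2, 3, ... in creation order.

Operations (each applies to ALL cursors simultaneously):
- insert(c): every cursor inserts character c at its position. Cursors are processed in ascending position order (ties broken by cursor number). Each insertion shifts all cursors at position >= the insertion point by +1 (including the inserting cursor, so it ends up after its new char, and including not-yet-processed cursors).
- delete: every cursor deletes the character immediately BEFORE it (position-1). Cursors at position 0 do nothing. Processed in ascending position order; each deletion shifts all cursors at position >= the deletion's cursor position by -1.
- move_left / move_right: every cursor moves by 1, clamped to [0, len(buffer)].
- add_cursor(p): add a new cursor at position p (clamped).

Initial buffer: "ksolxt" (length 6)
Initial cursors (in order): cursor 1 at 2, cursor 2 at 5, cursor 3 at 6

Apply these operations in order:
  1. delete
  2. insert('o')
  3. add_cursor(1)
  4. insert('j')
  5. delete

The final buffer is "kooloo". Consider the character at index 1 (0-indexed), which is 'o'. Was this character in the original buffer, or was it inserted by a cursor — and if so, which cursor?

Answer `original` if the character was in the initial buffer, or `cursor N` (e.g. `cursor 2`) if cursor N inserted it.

Answer: cursor 1

Derivation:
After op 1 (delete): buffer="kol" (len 3), cursors c1@1 c2@3 c3@3, authorship ...
After op 2 (insert('o')): buffer="kooloo" (len 6), cursors c1@2 c2@6 c3@6, authorship .1..23
After op 3 (add_cursor(1)): buffer="kooloo" (len 6), cursors c4@1 c1@2 c2@6 c3@6, authorship .1..23
After op 4 (insert('j')): buffer="kjojoloojj" (len 10), cursors c4@2 c1@4 c2@10 c3@10, authorship .411..2323
After op 5 (delete): buffer="kooloo" (len 6), cursors c4@1 c1@2 c2@6 c3@6, authorship .1..23
Authorship (.=original, N=cursor N): . 1 . . 2 3
Index 1: author = 1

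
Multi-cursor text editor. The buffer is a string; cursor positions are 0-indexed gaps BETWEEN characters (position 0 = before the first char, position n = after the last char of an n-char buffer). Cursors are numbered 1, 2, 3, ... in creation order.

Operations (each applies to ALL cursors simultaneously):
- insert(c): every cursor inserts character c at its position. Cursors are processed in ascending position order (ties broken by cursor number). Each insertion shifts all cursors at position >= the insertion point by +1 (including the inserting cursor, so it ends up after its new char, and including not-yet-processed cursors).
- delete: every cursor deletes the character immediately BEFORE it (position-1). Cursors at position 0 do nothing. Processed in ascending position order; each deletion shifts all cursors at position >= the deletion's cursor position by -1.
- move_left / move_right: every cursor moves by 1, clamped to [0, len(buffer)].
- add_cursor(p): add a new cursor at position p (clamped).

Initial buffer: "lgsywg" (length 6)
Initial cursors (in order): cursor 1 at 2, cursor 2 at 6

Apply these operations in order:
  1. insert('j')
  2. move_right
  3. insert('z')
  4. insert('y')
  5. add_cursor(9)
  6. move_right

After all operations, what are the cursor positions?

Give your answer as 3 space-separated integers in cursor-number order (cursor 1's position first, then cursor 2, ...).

After op 1 (insert('j')): buffer="lgjsywgj" (len 8), cursors c1@3 c2@8, authorship ..1....2
After op 2 (move_right): buffer="lgjsywgj" (len 8), cursors c1@4 c2@8, authorship ..1....2
After op 3 (insert('z')): buffer="lgjszywgjz" (len 10), cursors c1@5 c2@10, authorship ..1.1...22
After op 4 (insert('y')): buffer="lgjszyywgjzy" (len 12), cursors c1@6 c2@12, authorship ..1.11...222
After op 5 (add_cursor(9)): buffer="lgjszyywgjzy" (len 12), cursors c1@6 c3@9 c2@12, authorship ..1.11...222
After op 6 (move_right): buffer="lgjszyywgjzy" (len 12), cursors c1@7 c3@10 c2@12, authorship ..1.11...222

Answer: 7 12 10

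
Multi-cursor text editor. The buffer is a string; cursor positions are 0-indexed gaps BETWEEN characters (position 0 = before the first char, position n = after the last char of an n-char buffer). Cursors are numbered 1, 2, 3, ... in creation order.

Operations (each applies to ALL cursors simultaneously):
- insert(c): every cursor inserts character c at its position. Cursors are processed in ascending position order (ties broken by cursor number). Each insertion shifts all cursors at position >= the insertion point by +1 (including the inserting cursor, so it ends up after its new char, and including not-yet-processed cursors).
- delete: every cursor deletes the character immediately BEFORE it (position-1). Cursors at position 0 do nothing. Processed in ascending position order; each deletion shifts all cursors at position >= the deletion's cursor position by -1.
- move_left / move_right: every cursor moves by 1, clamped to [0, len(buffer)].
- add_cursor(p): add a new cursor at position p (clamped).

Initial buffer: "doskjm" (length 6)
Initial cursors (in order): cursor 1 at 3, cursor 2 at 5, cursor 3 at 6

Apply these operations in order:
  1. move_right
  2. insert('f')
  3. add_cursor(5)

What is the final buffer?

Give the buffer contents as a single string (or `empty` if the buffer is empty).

After op 1 (move_right): buffer="doskjm" (len 6), cursors c1@4 c2@6 c3@6, authorship ......
After op 2 (insert('f')): buffer="doskfjmff" (len 9), cursors c1@5 c2@9 c3@9, authorship ....1..23
After op 3 (add_cursor(5)): buffer="doskfjmff" (len 9), cursors c1@5 c4@5 c2@9 c3@9, authorship ....1..23

Answer: doskfjmff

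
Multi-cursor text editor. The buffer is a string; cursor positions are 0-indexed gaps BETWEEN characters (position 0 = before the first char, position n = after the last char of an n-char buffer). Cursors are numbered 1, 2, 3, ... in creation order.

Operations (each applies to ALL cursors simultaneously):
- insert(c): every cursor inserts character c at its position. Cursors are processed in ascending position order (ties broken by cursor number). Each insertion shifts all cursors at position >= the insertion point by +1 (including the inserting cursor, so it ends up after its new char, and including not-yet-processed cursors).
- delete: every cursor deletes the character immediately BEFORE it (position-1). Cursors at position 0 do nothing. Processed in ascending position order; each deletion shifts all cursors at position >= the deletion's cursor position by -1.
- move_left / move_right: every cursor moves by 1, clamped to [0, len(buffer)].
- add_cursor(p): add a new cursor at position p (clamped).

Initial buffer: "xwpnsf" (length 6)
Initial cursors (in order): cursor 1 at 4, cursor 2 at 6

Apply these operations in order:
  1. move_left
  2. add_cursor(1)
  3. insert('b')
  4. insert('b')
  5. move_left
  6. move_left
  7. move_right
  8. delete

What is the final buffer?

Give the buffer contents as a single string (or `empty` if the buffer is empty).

After op 1 (move_left): buffer="xwpnsf" (len 6), cursors c1@3 c2@5, authorship ......
After op 2 (add_cursor(1)): buffer="xwpnsf" (len 6), cursors c3@1 c1@3 c2@5, authorship ......
After op 3 (insert('b')): buffer="xbwpbnsbf" (len 9), cursors c3@2 c1@5 c2@8, authorship .3..1..2.
After op 4 (insert('b')): buffer="xbbwpbbnsbbf" (len 12), cursors c3@3 c1@7 c2@11, authorship .33..11..22.
After op 5 (move_left): buffer="xbbwpbbnsbbf" (len 12), cursors c3@2 c1@6 c2@10, authorship .33..11..22.
After op 6 (move_left): buffer="xbbwpbbnsbbf" (len 12), cursors c3@1 c1@5 c2@9, authorship .33..11..22.
After op 7 (move_right): buffer="xbbwpbbnsbbf" (len 12), cursors c3@2 c1@6 c2@10, authorship .33..11..22.
After op 8 (delete): buffer="xbwpbnsbf" (len 9), cursors c3@1 c1@4 c2@7, authorship .3..1..2.

Answer: xbwpbnsbf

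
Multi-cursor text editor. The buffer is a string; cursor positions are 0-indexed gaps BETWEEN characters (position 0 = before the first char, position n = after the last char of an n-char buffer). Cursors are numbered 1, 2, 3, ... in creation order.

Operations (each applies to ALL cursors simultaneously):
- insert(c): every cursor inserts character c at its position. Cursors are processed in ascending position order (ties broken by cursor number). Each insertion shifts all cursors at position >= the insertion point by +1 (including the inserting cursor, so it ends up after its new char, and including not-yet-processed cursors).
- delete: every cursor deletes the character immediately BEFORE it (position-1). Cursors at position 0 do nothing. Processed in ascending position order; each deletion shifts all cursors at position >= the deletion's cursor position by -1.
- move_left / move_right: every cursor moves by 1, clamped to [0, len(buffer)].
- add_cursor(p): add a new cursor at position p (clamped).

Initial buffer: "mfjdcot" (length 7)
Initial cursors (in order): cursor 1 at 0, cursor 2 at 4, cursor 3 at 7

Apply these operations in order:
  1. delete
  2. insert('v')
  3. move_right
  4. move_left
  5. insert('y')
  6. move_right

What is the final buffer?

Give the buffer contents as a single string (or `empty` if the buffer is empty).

Answer: vymfjvycoyv

Derivation:
After op 1 (delete): buffer="mfjco" (len 5), cursors c1@0 c2@3 c3@5, authorship .....
After op 2 (insert('v')): buffer="vmfjvcov" (len 8), cursors c1@1 c2@5 c3@8, authorship 1...2..3
After op 3 (move_right): buffer="vmfjvcov" (len 8), cursors c1@2 c2@6 c3@8, authorship 1...2..3
After op 4 (move_left): buffer="vmfjvcov" (len 8), cursors c1@1 c2@5 c3@7, authorship 1...2..3
After op 5 (insert('y')): buffer="vymfjvycoyv" (len 11), cursors c1@2 c2@7 c3@10, authorship 11...22..33
After op 6 (move_right): buffer="vymfjvycoyv" (len 11), cursors c1@3 c2@8 c3@11, authorship 11...22..33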